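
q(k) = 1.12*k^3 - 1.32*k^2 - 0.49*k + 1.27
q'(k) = 3.36*k^2 - 2.64*k - 0.49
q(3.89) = 45.32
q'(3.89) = 40.08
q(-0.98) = -0.57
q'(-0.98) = 5.32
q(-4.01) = -90.21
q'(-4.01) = 64.13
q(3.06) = 19.50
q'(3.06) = 22.89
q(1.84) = 2.88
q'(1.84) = 6.03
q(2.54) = 9.86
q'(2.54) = 14.48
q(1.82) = 2.76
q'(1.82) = 5.83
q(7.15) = 339.67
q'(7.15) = 152.41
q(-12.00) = -2118.29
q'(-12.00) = 515.03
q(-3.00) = -39.38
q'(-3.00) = 37.67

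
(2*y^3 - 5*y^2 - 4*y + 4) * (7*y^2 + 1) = 14*y^5 - 35*y^4 - 26*y^3 + 23*y^2 - 4*y + 4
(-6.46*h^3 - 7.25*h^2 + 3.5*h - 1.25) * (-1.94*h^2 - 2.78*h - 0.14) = 12.5324*h^5 + 32.0238*h^4 + 14.2694*h^3 - 6.29*h^2 + 2.985*h + 0.175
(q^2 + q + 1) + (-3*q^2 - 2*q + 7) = -2*q^2 - q + 8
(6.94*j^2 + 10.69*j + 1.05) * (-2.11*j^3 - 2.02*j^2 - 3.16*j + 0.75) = -14.6434*j^5 - 36.5747*j^4 - 45.7397*j^3 - 30.6964*j^2 + 4.6995*j + 0.7875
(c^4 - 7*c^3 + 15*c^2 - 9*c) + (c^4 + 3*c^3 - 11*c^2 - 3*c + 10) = 2*c^4 - 4*c^3 + 4*c^2 - 12*c + 10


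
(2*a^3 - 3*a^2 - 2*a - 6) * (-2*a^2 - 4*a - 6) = -4*a^5 - 2*a^4 + 4*a^3 + 38*a^2 + 36*a + 36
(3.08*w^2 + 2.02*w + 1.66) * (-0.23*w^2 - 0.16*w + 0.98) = -0.7084*w^4 - 0.9574*w^3 + 2.3134*w^2 + 1.714*w + 1.6268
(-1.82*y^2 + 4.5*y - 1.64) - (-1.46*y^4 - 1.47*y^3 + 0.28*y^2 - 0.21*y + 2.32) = 1.46*y^4 + 1.47*y^3 - 2.1*y^2 + 4.71*y - 3.96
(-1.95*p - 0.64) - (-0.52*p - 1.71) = 1.07 - 1.43*p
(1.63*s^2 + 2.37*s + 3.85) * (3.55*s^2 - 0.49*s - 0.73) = 5.7865*s^4 + 7.6148*s^3 + 11.3163*s^2 - 3.6166*s - 2.8105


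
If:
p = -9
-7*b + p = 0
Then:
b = -9/7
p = -9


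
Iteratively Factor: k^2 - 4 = (k - 2)*(k + 2)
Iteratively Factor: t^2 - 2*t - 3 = (t + 1)*(t - 3)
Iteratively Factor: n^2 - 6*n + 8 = (n - 2)*(n - 4)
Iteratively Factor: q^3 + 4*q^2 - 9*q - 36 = (q + 4)*(q^2 - 9) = (q - 3)*(q + 4)*(q + 3)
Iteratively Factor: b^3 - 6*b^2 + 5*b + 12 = (b + 1)*(b^2 - 7*b + 12) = (b - 3)*(b + 1)*(b - 4)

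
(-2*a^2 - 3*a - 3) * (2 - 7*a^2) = 14*a^4 + 21*a^3 + 17*a^2 - 6*a - 6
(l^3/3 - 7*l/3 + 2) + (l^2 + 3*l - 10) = l^3/3 + l^2 + 2*l/3 - 8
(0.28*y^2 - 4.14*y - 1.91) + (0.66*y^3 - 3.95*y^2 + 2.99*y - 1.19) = 0.66*y^3 - 3.67*y^2 - 1.15*y - 3.1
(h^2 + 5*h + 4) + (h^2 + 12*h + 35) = 2*h^2 + 17*h + 39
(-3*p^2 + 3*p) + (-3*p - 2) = -3*p^2 - 2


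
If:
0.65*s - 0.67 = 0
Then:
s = 1.03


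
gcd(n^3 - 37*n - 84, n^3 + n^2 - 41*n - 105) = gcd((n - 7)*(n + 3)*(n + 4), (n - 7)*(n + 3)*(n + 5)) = n^2 - 4*n - 21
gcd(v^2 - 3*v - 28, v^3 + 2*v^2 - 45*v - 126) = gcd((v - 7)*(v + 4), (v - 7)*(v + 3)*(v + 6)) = v - 7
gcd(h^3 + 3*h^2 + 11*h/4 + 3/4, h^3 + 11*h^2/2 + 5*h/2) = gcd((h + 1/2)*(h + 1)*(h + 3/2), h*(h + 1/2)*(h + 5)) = h + 1/2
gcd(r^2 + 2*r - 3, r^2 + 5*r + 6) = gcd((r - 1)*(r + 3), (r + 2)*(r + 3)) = r + 3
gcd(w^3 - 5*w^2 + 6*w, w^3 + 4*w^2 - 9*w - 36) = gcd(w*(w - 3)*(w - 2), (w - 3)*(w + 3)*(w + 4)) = w - 3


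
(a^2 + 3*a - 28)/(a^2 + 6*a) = (a^2 + 3*a - 28)/(a*(a + 6))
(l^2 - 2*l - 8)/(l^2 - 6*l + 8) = (l + 2)/(l - 2)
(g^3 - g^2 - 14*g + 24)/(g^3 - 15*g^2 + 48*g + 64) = (g^3 - g^2 - 14*g + 24)/(g^3 - 15*g^2 + 48*g + 64)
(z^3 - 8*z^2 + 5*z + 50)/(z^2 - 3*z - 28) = (-z^3 + 8*z^2 - 5*z - 50)/(-z^2 + 3*z + 28)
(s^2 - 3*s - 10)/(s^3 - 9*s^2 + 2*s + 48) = (s - 5)/(s^2 - 11*s + 24)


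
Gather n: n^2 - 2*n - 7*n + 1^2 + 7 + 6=n^2 - 9*n + 14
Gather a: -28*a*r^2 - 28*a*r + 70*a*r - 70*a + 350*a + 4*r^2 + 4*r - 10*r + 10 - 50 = a*(-28*r^2 + 42*r + 280) + 4*r^2 - 6*r - 40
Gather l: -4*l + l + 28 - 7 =21 - 3*l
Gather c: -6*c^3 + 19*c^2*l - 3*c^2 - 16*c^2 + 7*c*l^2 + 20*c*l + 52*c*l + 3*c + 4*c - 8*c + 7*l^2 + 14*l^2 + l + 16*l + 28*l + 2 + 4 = -6*c^3 + c^2*(19*l - 19) + c*(7*l^2 + 72*l - 1) + 21*l^2 + 45*l + 6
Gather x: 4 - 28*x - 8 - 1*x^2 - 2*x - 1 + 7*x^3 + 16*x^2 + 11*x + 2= 7*x^3 + 15*x^2 - 19*x - 3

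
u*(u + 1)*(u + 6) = u^3 + 7*u^2 + 6*u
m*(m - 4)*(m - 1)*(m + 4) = m^4 - m^3 - 16*m^2 + 16*m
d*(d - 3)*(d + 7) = d^3 + 4*d^2 - 21*d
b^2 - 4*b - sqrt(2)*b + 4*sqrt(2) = (b - 4)*(b - sqrt(2))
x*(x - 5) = x^2 - 5*x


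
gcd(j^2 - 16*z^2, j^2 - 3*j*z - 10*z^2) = 1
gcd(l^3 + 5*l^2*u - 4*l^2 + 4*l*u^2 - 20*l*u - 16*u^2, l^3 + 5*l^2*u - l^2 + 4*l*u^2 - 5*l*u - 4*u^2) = l^2 + 5*l*u + 4*u^2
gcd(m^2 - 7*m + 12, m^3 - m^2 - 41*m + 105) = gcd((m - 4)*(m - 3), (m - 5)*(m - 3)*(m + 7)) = m - 3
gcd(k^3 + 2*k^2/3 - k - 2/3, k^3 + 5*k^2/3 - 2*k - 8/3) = k + 1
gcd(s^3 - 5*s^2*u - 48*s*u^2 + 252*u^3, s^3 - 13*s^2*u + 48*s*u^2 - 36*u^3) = s^2 - 12*s*u + 36*u^2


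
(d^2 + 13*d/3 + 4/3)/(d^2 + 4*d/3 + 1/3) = (d + 4)/(d + 1)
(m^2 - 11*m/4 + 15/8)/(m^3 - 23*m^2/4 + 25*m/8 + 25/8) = (2*m - 3)/(2*m^2 - 9*m - 5)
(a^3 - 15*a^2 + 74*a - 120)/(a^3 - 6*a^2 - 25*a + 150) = (a - 4)/(a + 5)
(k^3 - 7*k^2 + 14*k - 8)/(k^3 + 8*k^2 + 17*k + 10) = (k^3 - 7*k^2 + 14*k - 8)/(k^3 + 8*k^2 + 17*k + 10)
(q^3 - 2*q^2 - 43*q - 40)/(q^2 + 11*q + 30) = (q^2 - 7*q - 8)/(q + 6)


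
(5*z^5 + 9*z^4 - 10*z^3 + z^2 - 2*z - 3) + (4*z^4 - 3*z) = 5*z^5 + 13*z^4 - 10*z^3 + z^2 - 5*z - 3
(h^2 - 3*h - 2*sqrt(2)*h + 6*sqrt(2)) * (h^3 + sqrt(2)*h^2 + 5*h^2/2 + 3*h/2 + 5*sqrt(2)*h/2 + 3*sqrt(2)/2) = h^5 - sqrt(2)*h^4 - h^4/2 - 10*h^3 + sqrt(2)*h^3/2 - 5*h^2/2 + 6*sqrt(2)*h^2 + 9*sqrt(2)*h/2 + 24*h + 18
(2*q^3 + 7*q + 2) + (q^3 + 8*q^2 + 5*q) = 3*q^3 + 8*q^2 + 12*q + 2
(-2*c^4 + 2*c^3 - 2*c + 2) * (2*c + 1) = -4*c^5 + 2*c^4 + 2*c^3 - 4*c^2 + 2*c + 2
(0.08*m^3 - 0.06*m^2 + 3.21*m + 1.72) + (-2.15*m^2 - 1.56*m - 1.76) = 0.08*m^3 - 2.21*m^2 + 1.65*m - 0.04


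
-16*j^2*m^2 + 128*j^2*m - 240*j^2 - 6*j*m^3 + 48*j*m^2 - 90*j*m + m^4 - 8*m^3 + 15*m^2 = (-8*j + m)*(2*j + m)*(m - 5)*(m - 3)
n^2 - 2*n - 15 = (n - 5)*(n + 3)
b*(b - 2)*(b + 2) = b^3 - 4*b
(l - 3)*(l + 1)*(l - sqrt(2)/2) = l^3 - 2*l^2 - sqrt(2)*l^2/2 - 3*l + sqrt(2)*l + 3*sqrt(2)/2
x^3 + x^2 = x^2*(x + 1)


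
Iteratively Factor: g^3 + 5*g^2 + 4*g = (g)*(g^2 + 5*g + 4) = g*(g + 1)*(g + 4)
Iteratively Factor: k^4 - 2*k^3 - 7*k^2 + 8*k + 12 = (k - 3)*(k^3 + k^2 - 4*k - 4) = (k - 3)*(k + 1)*(k^2 - 4) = (k - 3)*(k - 2)*(k + 1)*(k + 2)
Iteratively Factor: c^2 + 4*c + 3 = (c + 3)*(c + 1)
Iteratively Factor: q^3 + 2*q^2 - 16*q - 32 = (q + 2)*(q^2 - 16) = (q + 2)*(q + 4)*(q - 4)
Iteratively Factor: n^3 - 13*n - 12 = (n + 1)*(n^2 - n - 12) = (n + 1)*(n + 3)*(n - 4)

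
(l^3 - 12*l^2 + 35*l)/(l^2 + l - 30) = l*(l - 7)/(l + 6)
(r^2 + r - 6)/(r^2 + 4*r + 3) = (r - 2)/(r + 1)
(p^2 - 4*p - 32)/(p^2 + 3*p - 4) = (p - 8)/(p - 1)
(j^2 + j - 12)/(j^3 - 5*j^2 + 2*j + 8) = (j^2 + j - 12)/(j^3 - 5*j^2 + 2*j + 8)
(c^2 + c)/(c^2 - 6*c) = (c + 1)/(c - 6)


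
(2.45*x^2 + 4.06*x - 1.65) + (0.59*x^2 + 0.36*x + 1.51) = 3.04*x^2 + 4.42*x - 0.14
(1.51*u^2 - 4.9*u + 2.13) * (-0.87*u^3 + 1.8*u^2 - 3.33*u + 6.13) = -1.3137*u^5 + 6.981*u^4 - 15.7014*u^3 + 29.4073*u^2 - 37.1299*u + 13.0569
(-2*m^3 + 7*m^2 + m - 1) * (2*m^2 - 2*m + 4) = -4*m^5 + 18*m^4 - 20*m^3 + 24*m^2 + 6*m - 4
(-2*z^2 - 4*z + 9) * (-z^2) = 2*z^4 + 4*z^3 - 9*z^2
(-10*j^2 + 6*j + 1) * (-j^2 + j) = 10*j^4 - 16*j^3 + 5*j^2 + j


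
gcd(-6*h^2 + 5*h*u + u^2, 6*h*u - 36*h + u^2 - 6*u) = 6*h + u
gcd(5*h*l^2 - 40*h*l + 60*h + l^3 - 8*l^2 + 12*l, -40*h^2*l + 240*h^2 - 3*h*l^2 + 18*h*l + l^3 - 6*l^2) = 5*h*l - 30*h + l^2 - 6*l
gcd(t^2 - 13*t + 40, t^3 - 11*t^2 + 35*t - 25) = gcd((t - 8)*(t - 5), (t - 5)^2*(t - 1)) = t - 5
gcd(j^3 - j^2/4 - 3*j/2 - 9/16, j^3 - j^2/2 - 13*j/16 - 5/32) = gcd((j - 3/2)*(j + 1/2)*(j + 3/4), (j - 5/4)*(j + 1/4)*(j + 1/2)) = j + 1/2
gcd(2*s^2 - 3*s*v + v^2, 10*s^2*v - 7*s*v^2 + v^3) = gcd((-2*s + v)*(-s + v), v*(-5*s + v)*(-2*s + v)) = 2*s - v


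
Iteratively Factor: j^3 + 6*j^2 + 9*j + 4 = (j + 1)*(j^2 + 5*j + 4) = (j + 1)*(j + 4)*(j + 1)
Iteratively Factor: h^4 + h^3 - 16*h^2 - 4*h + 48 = (h + 2)*(h^3 - h^2 - 14*h + 24) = (h - 2)*(h + 2)*(h^2 + h - 12) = (h - 3)*(h - 2)*(h + 2)*(h + 4)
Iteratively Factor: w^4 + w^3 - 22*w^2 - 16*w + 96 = (w + 4)*(w^3 - 3*w^2 - 10*w + 24) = (w + 3)*(w + 4)*(w^2 - 6*w + 8) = (w - 4)*(w + 3)*(w + 4)*(w - 2)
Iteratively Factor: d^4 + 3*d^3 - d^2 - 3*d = (d + 1)*(d^3 + 2*d^2 - 3*d) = (d + 1)*(d + 3)*(d^2 - d) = d*(d + 1)*(d + 3)*(d - 1)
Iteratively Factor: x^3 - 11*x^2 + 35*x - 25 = (x - 1)*(x^2 - 10*x + 25) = (x - 5)*(x - 1)*(x - 5)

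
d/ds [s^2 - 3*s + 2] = 2*s - 3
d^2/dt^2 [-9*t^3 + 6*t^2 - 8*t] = 12 - 54*t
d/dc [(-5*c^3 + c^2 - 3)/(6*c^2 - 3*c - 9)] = (-10*c^4 + 10*c^3 + 44*c^2 + 6*c - 3)/(3*(4*c^4 - 4*c^3 - 11*c^2 + 6*c + 9))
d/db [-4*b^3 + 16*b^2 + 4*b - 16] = -12*b^2 + 32*b + 4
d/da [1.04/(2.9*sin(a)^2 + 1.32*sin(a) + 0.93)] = -(6.032*sin(a) + 1.3728)*cos(a)/(2.9*sin(a)^2 + 1.32*sin(a) + 0.93)^2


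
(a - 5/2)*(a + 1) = a^2 - 3*a/2 - 5/2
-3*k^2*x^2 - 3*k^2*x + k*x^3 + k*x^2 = x*(-3*k + x)*(k*x + k)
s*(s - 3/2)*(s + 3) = s^3 + 3*s^2/2 - 9*s/2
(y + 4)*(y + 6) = y^2 + 10*y + 24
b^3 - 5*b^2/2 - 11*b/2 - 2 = (b - 4)*(b + 1/2)*(b + 1)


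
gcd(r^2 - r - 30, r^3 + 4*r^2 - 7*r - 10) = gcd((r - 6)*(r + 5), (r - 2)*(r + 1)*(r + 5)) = r + 5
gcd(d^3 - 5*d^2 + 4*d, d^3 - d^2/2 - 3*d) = d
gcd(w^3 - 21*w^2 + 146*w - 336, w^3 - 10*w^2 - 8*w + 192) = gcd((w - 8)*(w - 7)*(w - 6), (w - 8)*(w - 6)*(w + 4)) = w^2 - 14*w + 48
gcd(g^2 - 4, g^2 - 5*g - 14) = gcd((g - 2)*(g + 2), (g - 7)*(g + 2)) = g + 2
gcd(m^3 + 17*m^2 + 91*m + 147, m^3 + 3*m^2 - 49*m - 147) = m^2 + 10*m + 21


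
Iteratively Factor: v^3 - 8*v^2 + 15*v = (v - 5)*(v^2 - 3*v) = v*(v - 5)*(v - 3)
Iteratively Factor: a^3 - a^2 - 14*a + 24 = (a - 2)*(a^2 + a - 12) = (a - 3)*(a - 2)*(a + 4)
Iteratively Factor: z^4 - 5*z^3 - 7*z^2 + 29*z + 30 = (z - 5)*(z^3 - 7*z - 6) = (z - 5)*(z - 3)*(z^2 + 3*z + 2) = (z - 5)*(z - 3)*(z + 1)*(z + 2)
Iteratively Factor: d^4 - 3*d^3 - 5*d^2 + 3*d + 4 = (d - 4)*(d^3 + d^2 - d - 1) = (d - 4)*(d + 1)*(d^2 - 1) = (d - 4)*(d - 1)*(d + 1)*(d + 1)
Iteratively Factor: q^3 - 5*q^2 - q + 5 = (q - 5)*(q^2 - 1) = (q - 5)*(q - 1)*(q + 1)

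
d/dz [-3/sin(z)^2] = 6*cos(z)/sin(z)^3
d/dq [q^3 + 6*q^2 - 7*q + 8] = 3*q^2 + 12*q - 7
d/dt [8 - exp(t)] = -exp(t)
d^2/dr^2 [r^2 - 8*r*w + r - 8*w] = 2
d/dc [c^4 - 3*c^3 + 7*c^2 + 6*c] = 4*c^3 - 9*c^2 + 14*c + 6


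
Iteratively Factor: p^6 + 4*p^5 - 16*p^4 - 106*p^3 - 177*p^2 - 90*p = (p + 1)*(p^5 + 3*p^4 - 19*p^3 - 87*p^2 - 90*p) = (p + 1)*(p + 3)*(p^4 - 19*p^2 - 30*p) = p*(p + 1)*(p + 3)*(p^3 - 19*p - 30) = p*(p - 5)*(p + 1)*(p + 3)*(p^2 + 5*p + 6) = p*(p - 5)*(p + 1)*(p + 3)^2*(p + 2)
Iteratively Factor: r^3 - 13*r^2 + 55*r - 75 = (r - 5)*(r^2 - 8*r + 15) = (r - 5)*(r - 3)*(r - 5)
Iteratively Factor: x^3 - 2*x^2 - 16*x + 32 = (x + 4)*(x^2 - 6*x + 8) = (x - 2)*(x + 4)*(x - 4)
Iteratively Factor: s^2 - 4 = (s + 2)*(s - 2)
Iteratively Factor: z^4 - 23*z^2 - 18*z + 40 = (z - 1)*(z^3 + z^2 - 22*z - 40) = (z - 1)*(z + 4)*(z^2 - 3*z - 10) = (z - 5)*(z - 1)*(z + 4)*(z + 2)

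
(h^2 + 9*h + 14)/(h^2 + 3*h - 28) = (h + 2)/(h - 4)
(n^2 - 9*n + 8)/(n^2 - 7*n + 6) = (n - 8)/(n - 6)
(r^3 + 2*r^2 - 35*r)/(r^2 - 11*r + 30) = r*(r + 7)/(r - 6)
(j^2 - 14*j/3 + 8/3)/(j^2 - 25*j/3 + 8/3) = (3*j^2 - 14*j + 8)/(3*j^2 - 25*j + 8)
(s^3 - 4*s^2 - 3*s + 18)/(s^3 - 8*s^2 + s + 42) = (s - 3)/(s - 7)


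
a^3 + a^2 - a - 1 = (a - 1)*(a + 1)^2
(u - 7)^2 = u^2 - 14*u + 49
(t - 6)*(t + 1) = t^2 - 5*t - 6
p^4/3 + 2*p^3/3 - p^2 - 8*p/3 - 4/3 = (p/3 + 1/3)*(p - 2)*(p + 1)*(p + 2)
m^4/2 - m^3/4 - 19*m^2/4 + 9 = (m/2 + 1)*(m - 3)*(m - 3/2)*(m + 2)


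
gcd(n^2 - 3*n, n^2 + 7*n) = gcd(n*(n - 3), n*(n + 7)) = n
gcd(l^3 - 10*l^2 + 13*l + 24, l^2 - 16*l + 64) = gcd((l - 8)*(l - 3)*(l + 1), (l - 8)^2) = l - 8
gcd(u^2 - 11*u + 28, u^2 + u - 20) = u - 4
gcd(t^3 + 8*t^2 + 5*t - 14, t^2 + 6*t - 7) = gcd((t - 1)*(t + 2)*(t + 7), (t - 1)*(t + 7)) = t^2 + 6*t - 7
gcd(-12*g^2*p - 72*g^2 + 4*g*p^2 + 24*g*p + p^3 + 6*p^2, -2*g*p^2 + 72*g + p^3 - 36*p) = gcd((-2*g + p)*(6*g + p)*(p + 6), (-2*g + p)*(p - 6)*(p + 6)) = -2*g*p - 12*g + p^2 + 6*p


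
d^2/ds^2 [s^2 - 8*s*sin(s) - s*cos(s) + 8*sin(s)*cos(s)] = 8*s*sin(s) + s*cos(s) + 2*sin(s) - 16*sin(2*s) - 16*cos(s) + 2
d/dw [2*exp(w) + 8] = 2*exp(w)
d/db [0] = 0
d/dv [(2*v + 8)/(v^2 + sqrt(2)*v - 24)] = 2*(v^2 + sqrt(2)*v - (v + 4)*(2*v + sqrt(2)) - 24)/(v^2 + sqrt(2)*v - 24)^2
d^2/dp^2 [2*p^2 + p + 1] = 4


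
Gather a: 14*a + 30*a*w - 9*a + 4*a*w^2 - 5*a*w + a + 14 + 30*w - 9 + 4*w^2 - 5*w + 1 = a*(4*w^2 + 25*w + 6) + 4*w^2 + 25*w + 6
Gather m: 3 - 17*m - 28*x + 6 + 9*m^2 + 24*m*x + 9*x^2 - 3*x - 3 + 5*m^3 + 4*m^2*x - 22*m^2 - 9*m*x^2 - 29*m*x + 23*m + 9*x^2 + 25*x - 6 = 5*m^3 + m^2*(4*x - 13) + m*(-9*x^2 - 5*x + 6) + 18*x^2 - 6*x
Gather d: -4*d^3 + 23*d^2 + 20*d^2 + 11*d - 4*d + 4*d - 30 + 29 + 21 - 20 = -4*d^3 + 43*d^2 + 11*d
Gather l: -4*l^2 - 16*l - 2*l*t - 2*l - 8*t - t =-4*l^2 + l*(-2*t - 18) - 9*t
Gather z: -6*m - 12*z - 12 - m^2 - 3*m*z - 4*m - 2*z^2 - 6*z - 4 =-m^2 - 10*m - 2*z^2 + z*(-3*m - 18) - 16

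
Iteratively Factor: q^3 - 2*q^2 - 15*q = (q + 3)*(q^2 - 5*q) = (q - 5)*(q + 3)*(q)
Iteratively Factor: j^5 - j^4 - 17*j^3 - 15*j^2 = (j - 5)*(j^4 + 4*j^3 + 3*j^2) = j*(j - 5)*(j^3 + 4*j^2 + 3*j) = j^2*(j - 5)*(j^2 + 4*j + 3) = j^2*(j - 5)*(j + 3)*(j + 1)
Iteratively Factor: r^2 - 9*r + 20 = (r - 4)*(r - 5)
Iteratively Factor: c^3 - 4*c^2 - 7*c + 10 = (c + 2)*(c^2 - 6*c + 5) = (c - 5)*(c + 2)*(c - 1)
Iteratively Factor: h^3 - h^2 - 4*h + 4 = (h + 2)*(h^2 - 3*h + 2) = (h - 1)*(h + 2)*(h - 2)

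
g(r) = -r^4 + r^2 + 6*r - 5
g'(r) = -4*r^3 + 2*r + 6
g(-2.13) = -33.83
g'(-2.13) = 40.39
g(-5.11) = -691.39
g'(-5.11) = 529.51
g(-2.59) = -58.83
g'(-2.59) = 70.32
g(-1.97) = -28.00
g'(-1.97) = 32.64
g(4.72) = -450.73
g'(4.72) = -405.18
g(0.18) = -3.89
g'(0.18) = 6.34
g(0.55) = -1.49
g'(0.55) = 6.43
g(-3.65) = -191.07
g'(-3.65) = 193.21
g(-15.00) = -50495.00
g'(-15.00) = 13476.00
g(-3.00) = -95.00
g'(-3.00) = 108.00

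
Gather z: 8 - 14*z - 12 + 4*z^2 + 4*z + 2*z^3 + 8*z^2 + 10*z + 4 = 2*z^3 + 12*z^2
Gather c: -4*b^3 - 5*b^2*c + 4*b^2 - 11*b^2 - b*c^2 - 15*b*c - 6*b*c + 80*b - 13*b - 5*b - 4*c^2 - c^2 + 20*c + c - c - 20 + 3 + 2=-4*b^3 - 7*b^2 + 62*b + c^2*(-b - 5) + c*(-5*b^2 - 21*b + 20) - 15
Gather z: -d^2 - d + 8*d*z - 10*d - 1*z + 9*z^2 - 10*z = -d^2 - 11*d + 9*z^2 + z*(8*d - 11)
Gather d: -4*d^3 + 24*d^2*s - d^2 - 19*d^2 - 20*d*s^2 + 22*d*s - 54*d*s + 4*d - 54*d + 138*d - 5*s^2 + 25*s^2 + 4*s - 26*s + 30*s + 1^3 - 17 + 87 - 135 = -4*d^3 + d^2*(24*s - 20) + d*(-20*s^2 - 32*s + 88) + 20*s^2 + 8*s - 64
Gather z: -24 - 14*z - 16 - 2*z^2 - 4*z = -2*z^2 - 18*z - 40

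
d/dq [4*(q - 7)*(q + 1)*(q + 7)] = 12*q^2 + 8*q - 196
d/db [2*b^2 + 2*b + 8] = 4*b + 2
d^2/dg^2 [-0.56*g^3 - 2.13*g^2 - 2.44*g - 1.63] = -3.36*g - 4.26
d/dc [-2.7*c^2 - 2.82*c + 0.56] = -5.4*c - 2.82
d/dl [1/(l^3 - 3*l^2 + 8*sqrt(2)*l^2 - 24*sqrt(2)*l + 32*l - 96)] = (-3*l^2 - 16*sqrt(2)*l + 6*l - 32 + 24*sqrt(2))/(l^3 - 3*l^2 + 8*sqrt(2)*l^2 - 24*sqrt(2)*l + 32*l - 96)^2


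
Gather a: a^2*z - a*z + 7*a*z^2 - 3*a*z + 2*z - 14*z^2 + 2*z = a^2*z + a*(7*z^2 - 4*z) - 14*z^2 + 4*z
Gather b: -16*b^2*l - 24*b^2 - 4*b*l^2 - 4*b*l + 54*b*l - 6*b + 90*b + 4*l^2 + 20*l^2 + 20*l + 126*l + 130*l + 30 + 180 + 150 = b^2*(-16*l - 24) + b*(-4*l^2 + 50*l + 84) + 24*l^2 + 276*l + 360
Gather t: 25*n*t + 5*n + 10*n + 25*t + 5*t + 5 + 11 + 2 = 15*n + t*(25*n + 30) + 18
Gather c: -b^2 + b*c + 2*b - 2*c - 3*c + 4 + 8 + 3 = -b^2 + 2*b + c*(b - 5) + 15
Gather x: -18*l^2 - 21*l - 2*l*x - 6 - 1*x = -18*l^2 - 21*l + x*(-2*l - 1) - 6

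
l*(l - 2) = l^2 - 2*l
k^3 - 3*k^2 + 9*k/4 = k*(k - 3/2)^2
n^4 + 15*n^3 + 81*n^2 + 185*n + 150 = (n + 2)*(n + 3)*(n + 5)^2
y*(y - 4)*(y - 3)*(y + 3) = y^4 - 4*y^3 - 9*y^2 + 36*y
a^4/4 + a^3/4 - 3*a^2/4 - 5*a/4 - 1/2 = (a/4 + 1/4)*(a - 2)*(a + 1)^2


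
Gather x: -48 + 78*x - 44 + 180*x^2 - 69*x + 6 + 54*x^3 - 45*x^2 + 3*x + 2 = 54*x^3 + 135*x^2 + 12*x - 84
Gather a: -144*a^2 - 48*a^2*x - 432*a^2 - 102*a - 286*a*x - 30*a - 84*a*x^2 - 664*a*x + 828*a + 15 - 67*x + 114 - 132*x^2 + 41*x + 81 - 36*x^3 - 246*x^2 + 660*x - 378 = a^2*(-48*x - 576) + a*(-84*x^2 - 950*x + 696) - 36*x^3 - 378*x^2 + 634*x - 168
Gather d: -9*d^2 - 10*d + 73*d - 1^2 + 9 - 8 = -9*d^2 + 63*d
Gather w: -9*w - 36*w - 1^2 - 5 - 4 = -45*w - 10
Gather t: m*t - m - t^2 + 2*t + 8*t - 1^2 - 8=-m - t^2 + t*(m + 10) - 9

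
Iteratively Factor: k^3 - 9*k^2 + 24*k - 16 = (k - 1)*(k^2 - 8*k + 16) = (k - 4)*(k - 1)*(k - 4)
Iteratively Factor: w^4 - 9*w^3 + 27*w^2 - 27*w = (w)*(w^3 - 9*w^2 + 27*w - 27) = w*(w - 3)*(w^2 - 6*w + 9) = w*(w - 3)^2*(w - 3)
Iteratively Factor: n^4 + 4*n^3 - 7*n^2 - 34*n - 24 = (n + 4)*(n^3 - 7*n - 6) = (n + 1)*(n + 4)*(n^2 - n - 6) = (n + 1)*(n + 2)*(n + 4)*(n - 3)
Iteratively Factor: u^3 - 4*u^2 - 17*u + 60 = (u - 5)*(u^2 + u - 12) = (u - 5)*(u + 4)*(u - 3)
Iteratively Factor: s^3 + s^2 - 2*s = (s)*(s^2 + s - 2) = s*(s + 2)*(s - 1)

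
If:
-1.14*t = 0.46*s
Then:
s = -2.47826086956522*t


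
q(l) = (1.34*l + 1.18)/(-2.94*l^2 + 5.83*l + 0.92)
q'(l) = (1.34*l + 1.18)*(5.88*l - 5.83)/(-2.94*l^2 + 5.83*l + 0.92)^2 + 1.34/(-2.94*l^2 + 5.83*l + 0.92)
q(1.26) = 0.80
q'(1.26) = 0.72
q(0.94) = 0.64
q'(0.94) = 0.30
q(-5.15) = 0.05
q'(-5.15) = 0.01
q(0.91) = 0.63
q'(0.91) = 0.27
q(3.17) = -0.54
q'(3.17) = 0.54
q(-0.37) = -0.42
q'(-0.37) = -2.85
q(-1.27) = 0.05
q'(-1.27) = -0.06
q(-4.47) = 0.06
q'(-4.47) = 0.01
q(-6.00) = 0.05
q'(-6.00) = 0.00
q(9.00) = -0.07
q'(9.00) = 0.01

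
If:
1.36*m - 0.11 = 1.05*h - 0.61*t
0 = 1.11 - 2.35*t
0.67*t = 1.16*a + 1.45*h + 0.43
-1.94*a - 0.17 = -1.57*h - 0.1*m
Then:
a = -0.10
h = -0.00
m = -0.13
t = 0.47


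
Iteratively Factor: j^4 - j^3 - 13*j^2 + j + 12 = (j - 1)*(j^3 - 13*j - 12) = (j - 4)*(j - 1)*(j^2 + 4*j + 3) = (j - 4)*(j - 1)*(j + 1)*(j + 3)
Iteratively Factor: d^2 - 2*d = (d)*(d - 2)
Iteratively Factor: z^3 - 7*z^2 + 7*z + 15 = (z - 3)*(z^2 - 4*z - 5) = (z - 5)*(z - 3)*(z + 1)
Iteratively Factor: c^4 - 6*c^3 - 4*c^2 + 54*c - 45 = (c - 1)*(c^3 - 5*c^2 - 9*c + 45) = (c - 1)*(c + 3)*(c^2 - 8*c + 15) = (c - 3)*(c - 1)*(c + 3)*(c - 5)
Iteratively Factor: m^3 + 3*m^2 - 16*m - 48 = (m - 4)*(m^2 + 7*m + 12) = (m - 4)*(m + 4)*(m + 3)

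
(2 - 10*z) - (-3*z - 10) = 12 - 7*z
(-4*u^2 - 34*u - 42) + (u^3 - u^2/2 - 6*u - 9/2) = u^3 - 9*u^2/2 - 40*u - 93/2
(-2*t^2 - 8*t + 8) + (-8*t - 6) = -2*t^2 - 16*t + 2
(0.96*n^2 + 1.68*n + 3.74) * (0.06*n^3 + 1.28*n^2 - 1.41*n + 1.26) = 0.0576*n^5 + 1.3296*n^4 + 1.0212*n^3 + 3.628*n^2 - 3.1566*n + 4.7124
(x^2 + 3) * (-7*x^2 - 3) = -7*x^4 - 24*x^2 - 9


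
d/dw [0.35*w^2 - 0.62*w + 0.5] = 0.7*w - 0.62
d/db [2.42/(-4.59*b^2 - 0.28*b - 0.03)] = (22.2156*b + 0.6776)/(4.59*b^2 + 0.28*b + 0.03)^2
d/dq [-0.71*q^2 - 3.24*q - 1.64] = -1.42*q - 3.24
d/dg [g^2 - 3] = 2*g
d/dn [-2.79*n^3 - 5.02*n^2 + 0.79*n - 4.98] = -8.37*n^2 - 10.04*n + 0.79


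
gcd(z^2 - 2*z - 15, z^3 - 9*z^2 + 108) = z + 3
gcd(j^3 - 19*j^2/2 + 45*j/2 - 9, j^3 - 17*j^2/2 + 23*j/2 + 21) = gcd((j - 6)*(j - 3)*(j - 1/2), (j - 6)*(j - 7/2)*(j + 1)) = j - 6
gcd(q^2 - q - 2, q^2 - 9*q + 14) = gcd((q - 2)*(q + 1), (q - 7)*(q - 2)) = q - 2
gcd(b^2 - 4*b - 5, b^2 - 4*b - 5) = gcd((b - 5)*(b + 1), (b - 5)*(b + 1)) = b^2 - 4*b - 5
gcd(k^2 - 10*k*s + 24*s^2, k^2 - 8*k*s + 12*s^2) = -k + 6*s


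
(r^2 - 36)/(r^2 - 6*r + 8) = (r^2 - 36)/(r^2 - 6*r + 8)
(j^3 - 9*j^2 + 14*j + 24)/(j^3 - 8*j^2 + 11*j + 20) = (j - 6)/(j - 5)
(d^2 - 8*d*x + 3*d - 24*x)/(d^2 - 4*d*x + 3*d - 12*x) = (-d + 8*x)/(-d + 4*x)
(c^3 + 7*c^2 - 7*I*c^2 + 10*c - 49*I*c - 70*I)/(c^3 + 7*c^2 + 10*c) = (c - 7*I)/c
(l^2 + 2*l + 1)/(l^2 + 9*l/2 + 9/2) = 2*(l^2 + 2*l + 1)/(2*l^2 + 9*l + 9)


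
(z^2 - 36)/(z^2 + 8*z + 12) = (z - 6)/(z + 2)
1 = 1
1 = 1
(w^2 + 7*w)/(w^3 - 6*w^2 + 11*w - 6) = w*(w + 7)/(w^3 - 6*w^2 + 11*w - 6)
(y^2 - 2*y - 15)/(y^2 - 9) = (y - 5)/(y - 3)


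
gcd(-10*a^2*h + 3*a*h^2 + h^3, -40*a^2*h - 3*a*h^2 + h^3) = 5*a*h + h^2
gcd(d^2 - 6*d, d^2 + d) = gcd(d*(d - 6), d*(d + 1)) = d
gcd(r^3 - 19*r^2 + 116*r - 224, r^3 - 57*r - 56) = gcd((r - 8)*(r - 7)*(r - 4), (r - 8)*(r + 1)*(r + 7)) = r - 8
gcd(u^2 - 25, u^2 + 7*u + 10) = u + 5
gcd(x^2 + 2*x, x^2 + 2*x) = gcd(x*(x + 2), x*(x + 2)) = x^2 + 2*x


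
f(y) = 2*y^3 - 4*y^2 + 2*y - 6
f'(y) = 6*y^2 - 8*y + 2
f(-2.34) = -58.21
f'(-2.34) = 53.57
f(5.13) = 169.00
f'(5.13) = 118.86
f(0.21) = -5.74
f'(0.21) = 0.58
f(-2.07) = -45.02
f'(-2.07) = 44.27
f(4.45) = 99.93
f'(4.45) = 85.22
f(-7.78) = -1205.50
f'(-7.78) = 427.41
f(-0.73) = -10.37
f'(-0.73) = 11.04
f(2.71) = 9.85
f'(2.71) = 24.38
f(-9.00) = -1806.00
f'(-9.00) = 560.00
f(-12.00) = -4062.00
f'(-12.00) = 962.00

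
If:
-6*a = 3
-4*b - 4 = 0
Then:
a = -1/2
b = -1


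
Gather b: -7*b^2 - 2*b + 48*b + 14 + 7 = -7*b^2 + 46*b + 21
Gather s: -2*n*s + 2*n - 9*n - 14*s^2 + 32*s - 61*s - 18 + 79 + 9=-7*n - 14*s^2 + s*(-2*n - 29) + 70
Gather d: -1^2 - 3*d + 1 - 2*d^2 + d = -2*d^2 - 2*d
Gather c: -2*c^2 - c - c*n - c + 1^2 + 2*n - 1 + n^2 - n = -2*c^2 + c*(-n - 2) + n^2 + n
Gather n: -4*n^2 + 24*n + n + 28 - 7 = -4*n^2 + 25*n + 21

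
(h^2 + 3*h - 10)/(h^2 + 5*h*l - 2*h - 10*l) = (h + 5)/(h + 5*l)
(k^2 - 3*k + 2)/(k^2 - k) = (k - 2)/k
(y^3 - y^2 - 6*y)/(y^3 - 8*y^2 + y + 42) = y/(y - 7)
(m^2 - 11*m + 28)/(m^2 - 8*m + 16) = (m - 7)/(m - 4)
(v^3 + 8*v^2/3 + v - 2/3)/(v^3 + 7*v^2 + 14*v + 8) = (v - 1/3)/(v + 4)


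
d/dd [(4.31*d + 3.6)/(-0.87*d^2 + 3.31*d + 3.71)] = (3.7497*d^2 + 6.264*d + 4.0741)/(0.7569*d^4 - 5.7594*d^3 + 4.5007*d^2 + 24.5602*d + 13.7641)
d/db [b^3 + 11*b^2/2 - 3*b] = 3*b^2 + 11*b - 3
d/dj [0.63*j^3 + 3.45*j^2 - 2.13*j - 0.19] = 1.89*j^2 + 6.9*j - 2.13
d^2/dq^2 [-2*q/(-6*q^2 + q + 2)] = 4*(-q*(12*q - 1)^2 + (1 - 18*q)*(-6*q^2 + q + 2))/(-6*q^2 + q + 2)^3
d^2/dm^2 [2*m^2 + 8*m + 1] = 4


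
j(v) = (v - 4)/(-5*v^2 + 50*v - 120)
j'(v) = (v - 4)*(10*v - 50)/(-5*v^2 + 50*v - 120)^2 + 1/(-5*v^2 + 50*v - 120)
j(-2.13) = 0.02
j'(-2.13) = 0.00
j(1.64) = 0.05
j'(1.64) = 0.01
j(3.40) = 0.08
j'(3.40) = 0.03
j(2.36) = 0.05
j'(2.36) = 0.02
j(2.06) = 0.05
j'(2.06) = 0.01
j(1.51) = 0.04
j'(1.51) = 0.01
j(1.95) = 0.05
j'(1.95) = 0.01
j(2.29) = 0.05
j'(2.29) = 0.01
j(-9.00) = 0.01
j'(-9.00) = 0.00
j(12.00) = -0.03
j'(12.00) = 0.01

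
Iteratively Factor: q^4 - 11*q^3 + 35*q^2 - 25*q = (q - 5)*(q^3 - 6*q^2 + 5*q) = q*(q - 5)*(q^2 - 6*q + 5) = q*(q - 5)^2*(q - 1)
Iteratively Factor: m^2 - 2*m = (m)*(m - 2)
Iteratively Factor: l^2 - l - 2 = (l - 2)*(l + 1)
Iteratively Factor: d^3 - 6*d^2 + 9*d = (d - 3)*(d^2 - 3*d) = d*(d - 3)*(d - 3)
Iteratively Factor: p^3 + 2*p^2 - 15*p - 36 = (p - 4)*(p^2 + 6*p + 9) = (p - 4)*(p + 3)*(p + 3)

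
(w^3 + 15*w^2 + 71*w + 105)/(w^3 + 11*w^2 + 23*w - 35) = (w + 3)/(w - 1)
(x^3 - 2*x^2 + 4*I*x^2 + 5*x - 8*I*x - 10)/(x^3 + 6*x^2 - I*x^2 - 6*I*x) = (x^2 + x*(-2 + 5*I) - 10*I)/(x*(x + 6))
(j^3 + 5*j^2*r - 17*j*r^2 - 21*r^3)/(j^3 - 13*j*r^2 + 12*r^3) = (-j^2 - 8*j*r - 7*r^2)/(-j^2 - 3*j*r + 4*r^2)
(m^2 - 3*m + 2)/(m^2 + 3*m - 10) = (m - 1)/(m + 5)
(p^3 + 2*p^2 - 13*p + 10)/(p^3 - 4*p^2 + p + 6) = (p^2 + 4*p - 5)/(p^2 - 2*p - 3)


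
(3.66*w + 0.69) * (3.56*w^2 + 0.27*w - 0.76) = 13.0296*w^3 + 3.4446*w^2 - 2.5953*w - 0.5244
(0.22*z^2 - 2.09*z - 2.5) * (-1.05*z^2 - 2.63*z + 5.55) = -0.231*z^4 + 1.6159*z^3 + 9.3427*z^2 - 5.0245*z - 13.875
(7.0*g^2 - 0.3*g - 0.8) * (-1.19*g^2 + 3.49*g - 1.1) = -8.33*g^4 + 24.787*g^3 - 7.795*g^2 - 2.462*g + 0.88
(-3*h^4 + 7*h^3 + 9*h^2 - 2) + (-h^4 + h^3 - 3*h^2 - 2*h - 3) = -4*h^4 + 8*h^3 + 6*h^2 - 2*h - 5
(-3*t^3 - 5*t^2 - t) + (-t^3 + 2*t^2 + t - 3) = -4*t^3 - 3*t^2 - 3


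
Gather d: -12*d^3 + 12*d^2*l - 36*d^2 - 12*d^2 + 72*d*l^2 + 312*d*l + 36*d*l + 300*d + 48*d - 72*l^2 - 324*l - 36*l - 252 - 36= -12*d^3 + d^2*(12*l - 48) + d*(72*l^2 + 348*l + 348) - 72*l^2 - 360*l - 288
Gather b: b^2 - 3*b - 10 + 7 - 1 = b^2 - 3*b - 4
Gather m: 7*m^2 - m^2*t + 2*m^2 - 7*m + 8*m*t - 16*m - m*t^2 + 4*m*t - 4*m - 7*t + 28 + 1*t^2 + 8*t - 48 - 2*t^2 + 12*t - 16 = m^2*(9 - t) + m*(-t^2 + 12*t - 27) - t^2 + 13*t - 36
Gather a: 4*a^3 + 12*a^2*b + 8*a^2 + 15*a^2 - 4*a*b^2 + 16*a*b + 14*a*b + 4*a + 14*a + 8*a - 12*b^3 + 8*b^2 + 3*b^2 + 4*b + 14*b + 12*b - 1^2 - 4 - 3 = 4*a^3 + a^2*(12*b + 23) + a*(-4*b^2 + 30*b + 26) - 12*b^3 + 11*b^2 + 30*b - 8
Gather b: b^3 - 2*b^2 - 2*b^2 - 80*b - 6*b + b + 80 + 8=b^3 - 4*b^2 - 85*b + 88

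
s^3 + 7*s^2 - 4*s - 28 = (s - 2)*(s + 2)*(s + 7)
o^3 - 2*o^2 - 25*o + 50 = (o - 5)*(o - 2)*(o + 5)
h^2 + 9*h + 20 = (h + 4)*(h + 5)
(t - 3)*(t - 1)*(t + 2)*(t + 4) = t^4 + 2*t^3 - 13*t^2 - 14*t + 24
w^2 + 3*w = w*(w + 3)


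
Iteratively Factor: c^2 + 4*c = (c + 4)*(c)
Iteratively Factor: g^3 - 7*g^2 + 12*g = (g)*(g^2 - 7*g + 12) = g*(g - 4)*(g - 3)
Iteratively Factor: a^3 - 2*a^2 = (a)*(a^2 - 2*a) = a*(a - 2)*(a)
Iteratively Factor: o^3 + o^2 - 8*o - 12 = (o - 3)*(o^2 + 4*o + 4) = (o - 3)*(o + 2)*(o + 2)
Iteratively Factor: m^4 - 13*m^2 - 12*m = (m + 1)*(m^3 - m^2 - 12*m) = m*(m + 1)*(m^2 - m - 12) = m*(m - 4)*(m + 1)*(m + 3)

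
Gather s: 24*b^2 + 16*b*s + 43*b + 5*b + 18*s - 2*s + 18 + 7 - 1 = 24*b^2 + 48*b + s*(16*b + 16) + 24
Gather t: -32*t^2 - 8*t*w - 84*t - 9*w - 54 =-32*t^2 + t*(-8*w - 84) - 9*w - 54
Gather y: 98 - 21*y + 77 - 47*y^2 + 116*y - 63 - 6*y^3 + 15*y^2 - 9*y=-6*y^3 - 32*y^2 + 86*y + 112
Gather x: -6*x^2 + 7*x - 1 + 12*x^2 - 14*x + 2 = 6*x^2 - 7*x + 1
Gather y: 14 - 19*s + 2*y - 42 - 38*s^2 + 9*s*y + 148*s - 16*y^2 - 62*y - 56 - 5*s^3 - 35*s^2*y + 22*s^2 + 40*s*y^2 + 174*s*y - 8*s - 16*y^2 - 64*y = -5*s^3 - 16*s^2 + 121*s + y^2*(40*s - 32) + y*(-35*s^2 + 183*s - 124) - 84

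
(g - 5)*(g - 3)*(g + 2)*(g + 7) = g^4 + g^3 - 43*g^2 + 23*g + 210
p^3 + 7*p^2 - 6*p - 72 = (p - 3)*(p + 4)*(p + 6)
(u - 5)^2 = u^2 - 10*u + 25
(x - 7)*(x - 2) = x^2 - 9*x + 14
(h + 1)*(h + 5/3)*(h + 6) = h^3 + 26*h^2/3 + 53*h/3 + 10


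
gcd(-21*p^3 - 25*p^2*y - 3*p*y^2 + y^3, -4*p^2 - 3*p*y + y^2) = p + y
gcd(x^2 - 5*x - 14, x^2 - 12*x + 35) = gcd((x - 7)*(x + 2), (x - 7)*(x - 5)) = x - 7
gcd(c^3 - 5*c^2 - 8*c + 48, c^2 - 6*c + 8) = c - 4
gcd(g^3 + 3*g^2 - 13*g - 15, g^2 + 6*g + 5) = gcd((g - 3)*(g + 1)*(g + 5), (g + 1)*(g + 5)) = g^2 + 6*g + 5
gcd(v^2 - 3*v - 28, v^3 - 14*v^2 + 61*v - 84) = v - 7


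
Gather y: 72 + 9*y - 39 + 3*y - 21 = 12*y + 12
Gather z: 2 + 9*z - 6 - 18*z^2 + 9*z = -18*z^2 + 18*z - 4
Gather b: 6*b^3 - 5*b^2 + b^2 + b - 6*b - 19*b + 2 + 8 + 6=6*b^3 - 4*b^2 - 24*b + 16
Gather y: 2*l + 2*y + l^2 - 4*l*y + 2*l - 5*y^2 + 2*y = l^2 + 4*l - 5*y^2 + y*(4 - 4*l)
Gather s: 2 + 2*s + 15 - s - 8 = s + 9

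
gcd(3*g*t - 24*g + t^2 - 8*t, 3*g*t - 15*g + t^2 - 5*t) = 3*g + t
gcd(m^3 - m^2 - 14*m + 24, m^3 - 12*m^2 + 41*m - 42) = m^2 - 5*m + 6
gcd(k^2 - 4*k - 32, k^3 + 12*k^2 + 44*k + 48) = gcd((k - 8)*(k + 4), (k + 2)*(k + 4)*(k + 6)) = k + 4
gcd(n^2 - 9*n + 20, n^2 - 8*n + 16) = n - 4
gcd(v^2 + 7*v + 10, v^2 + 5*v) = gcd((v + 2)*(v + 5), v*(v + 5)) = v + 5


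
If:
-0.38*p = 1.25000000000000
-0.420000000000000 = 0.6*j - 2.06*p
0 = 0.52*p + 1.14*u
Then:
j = -11.99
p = -3.29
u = 1.50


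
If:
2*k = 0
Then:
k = 0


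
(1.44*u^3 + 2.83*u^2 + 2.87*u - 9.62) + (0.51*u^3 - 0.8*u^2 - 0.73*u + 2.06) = 1.95*u^3 + 2.03*u^2 + 2.14*u - 7.56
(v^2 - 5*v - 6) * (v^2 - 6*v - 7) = v^4 - 11*v^3 + 17*v^2 + 71*v + 42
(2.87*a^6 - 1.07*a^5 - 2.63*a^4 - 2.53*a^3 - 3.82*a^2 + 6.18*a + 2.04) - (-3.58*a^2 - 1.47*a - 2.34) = 2.87*a^6 - 1.07*a^5 - 2.63*a^4 - 2.53*a^3 - 0.24*a^2 + 7.65*a + 4.38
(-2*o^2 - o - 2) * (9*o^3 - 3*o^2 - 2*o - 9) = -18*o^5 - 3*o^4 - 11*o^3 + 26*o^2 + 13*o + 18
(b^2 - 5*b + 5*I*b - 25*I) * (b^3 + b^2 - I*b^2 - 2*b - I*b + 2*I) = b^5 - 4*b^4 + 4*I*b^4 - 2*b^3 - 16*I*b^3 - 10*b^2 - 28*I*b^2 - 35*b + 40*I*b + 50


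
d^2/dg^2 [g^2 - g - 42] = 2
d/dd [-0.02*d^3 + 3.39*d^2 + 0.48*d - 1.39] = -0.06*d^2 + 6.78*d + 0.48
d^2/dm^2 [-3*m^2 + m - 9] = -6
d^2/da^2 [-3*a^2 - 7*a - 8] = -6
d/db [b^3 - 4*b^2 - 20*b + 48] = 3*b^2 - 8*b - 20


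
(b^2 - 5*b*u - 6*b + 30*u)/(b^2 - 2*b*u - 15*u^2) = (b - 6)/(b + 3*u)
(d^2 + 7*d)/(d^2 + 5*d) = (d + 7)/(d + 5)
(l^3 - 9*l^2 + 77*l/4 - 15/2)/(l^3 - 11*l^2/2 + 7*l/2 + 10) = (l^2 - 13*l/2 + 3)/(l^2 - 3*l - 4)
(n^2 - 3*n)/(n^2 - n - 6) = n/(n + 2)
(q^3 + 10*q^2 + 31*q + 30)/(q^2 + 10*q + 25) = (q^2 + 5*q + 6)/(q + 5)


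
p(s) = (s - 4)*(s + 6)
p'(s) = 2*s + 2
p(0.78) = -21.83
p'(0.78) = 3.56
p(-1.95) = -24.10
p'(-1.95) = -1.90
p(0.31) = -23.28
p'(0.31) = 2.62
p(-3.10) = -20.59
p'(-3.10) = -4.20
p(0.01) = -23.98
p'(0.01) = 2.02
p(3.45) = -5.20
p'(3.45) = 8.90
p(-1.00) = -25.00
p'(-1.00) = 0.00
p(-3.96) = -16.24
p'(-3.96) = -5.92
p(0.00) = -24.00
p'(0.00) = 2.00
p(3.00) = -9.00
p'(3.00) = 8.00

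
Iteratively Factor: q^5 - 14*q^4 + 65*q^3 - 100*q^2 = (q)*(q^4 - 14*q^3 + 65*q^2 - 100*q) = q*(q - 5)*(q^3 - 9*q^2 + 20*q) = q*(q - 5)*(q - 4)*(q^2 - 5*q) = q*(q - 5)^2*(q - 4)*(q)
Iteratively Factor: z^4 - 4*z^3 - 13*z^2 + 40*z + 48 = (z + 1)*(z^3 - 5*z^2 - 8*z + 48) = (z - 4)*(z + 1)*(z^2 - z - 12) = (z - 4)*(z + 1)*(z + 3)*(z - 4)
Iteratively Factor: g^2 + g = (g)*(g + 1)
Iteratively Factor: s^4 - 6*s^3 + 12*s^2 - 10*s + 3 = (s - 1)*(s^3 - 5*s^2 + 7*s - 3) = (s - 1)^2*(s^2 - 4*s + 3) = (s - 3)*(s - 1)^2*(s - 1)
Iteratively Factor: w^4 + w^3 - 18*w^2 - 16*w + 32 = (w + 4)*(w^3 - 3*w^2 - 6*w + 8) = (w - 4)*(w + 4)*(w^2 + w - 2) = (w - 4)*(w - 1)*(w + 4)*(w + 2)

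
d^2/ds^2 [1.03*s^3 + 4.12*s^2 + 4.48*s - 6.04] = 6.18*s + 8.24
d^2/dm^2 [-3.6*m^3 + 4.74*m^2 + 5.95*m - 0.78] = 9.48 - 21.6*m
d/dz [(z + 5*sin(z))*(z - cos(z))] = (z + 5*sin(z))*(sin(z) + 1) + (z - cos(z))*(5*cos(z) + 1)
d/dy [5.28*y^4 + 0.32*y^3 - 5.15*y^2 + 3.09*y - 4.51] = 21.12*y^3 + 0.96*y^2 - 10.3*y + 3.09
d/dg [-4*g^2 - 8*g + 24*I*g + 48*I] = -8*g - 8 + 24*I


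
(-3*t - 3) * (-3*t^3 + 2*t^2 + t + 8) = 9*t^4 + 3*t^3 - 9*t^2 - 27*t - 24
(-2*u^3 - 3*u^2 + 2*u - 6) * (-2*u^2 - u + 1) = 4*u^5 + 8*u^4 - 3*u^3 + 7*u^2 + 8*u - 6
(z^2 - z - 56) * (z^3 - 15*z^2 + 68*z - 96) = z^5 - 16*z^4 + 27*z^3 + 676*z^2 - 3712*z + 5376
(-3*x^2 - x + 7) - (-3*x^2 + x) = 7 - 2*x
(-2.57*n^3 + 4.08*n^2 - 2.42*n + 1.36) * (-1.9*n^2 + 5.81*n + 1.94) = 4.883*n^5 - 22.6837*n^4 + 23.317*n^3 - 8.729*n^2 + 3.2068*n + 2.6384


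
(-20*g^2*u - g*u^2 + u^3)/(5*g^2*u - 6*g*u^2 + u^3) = (4*g + u)/(-g + u)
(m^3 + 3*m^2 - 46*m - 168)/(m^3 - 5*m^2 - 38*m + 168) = (m + 4)/(m - 4)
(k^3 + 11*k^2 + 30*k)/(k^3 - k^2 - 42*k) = (k + 5)/(k - 7)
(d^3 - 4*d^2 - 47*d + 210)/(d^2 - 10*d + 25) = (d^2 + d - 42)/(d - 5)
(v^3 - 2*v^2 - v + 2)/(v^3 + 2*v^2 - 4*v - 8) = (v^2 - 1)/(v^2 + 4*v + 4)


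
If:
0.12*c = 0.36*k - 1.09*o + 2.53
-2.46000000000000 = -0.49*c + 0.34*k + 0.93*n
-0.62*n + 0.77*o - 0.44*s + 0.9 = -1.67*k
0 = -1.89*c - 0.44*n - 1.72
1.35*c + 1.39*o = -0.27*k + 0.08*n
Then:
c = -0.54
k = -3.71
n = -1.58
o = 1.16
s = -7.78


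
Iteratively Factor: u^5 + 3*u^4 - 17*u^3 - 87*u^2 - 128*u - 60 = (u + 1)*(u^4 + 2*u^3 - 19*u^2 - 68*u - 60) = (u + 1)*(u + 3)*(u^3 - u^2 - 16*u - 20) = (u + 1)*(u + 2)*(u + 3)*(u^2 - 3*u - 10) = (u + 1)*(u + 2)^2*(u + 3)*(u - 5)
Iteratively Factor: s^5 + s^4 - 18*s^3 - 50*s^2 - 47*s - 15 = (s + 1)*(s^4 - 18*s^2 - 32*s - 15) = (s + 1)^2*(s^3 - s^2 - 17*s - 15) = (s + 1)^2*(s + 3)*(s^2 - 4*s - 5) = (s + 1)^3*(s + 3)*(s - 5)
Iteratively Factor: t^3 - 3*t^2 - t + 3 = (t + 1)*(t^2 - 4*t + 3) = (t - 3)*(t + 1)*(t - 1)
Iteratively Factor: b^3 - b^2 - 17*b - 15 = (b - 5)*(b^2 + 4*b + 3) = (b - 5)*(b + 3)*(b + 1)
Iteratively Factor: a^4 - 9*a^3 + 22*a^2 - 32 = (a - 2)*(a^3 - 7*a^2 + 8*a + 16) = (a - 2)*(a + 1)*(a^2 - 8*a + 16) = (a - 4)*(a - 2)*(a + 1)*(a - 4)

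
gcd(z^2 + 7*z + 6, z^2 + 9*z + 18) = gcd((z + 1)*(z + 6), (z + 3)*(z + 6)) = z + 6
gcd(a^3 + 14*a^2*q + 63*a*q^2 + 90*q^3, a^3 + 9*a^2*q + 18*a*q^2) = a^2 + 9*a*q + 18*q^2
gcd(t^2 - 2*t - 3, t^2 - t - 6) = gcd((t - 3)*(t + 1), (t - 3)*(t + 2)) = t - 3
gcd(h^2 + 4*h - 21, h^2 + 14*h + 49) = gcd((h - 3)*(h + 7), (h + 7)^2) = h + 7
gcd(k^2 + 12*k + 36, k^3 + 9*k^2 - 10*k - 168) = k + 6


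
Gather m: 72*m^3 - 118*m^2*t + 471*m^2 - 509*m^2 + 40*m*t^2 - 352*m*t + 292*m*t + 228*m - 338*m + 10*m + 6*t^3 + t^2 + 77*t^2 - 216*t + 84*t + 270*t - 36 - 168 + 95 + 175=72*m^3 + m^2*(-118*t - 38) + m*(40*t^2 - 60*t - 100) + 6*t^3 + 78*t^2 + 138*t + 66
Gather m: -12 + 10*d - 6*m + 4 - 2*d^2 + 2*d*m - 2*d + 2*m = -2*d^2 + 8*d + m*(2*d - 4) - 8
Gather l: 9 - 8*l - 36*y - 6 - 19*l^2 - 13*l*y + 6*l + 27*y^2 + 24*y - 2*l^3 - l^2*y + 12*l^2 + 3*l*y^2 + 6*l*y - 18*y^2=-2*l^3 + l^2*(-y - 7) + l*(3*y^2 - 7*y - 2) + 9*y^2 - 12*y + 3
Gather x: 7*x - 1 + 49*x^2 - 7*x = 49*x^2 - 1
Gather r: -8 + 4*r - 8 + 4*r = 8*r - 16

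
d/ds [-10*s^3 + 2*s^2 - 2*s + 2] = -30*s^2 + 4*s - 2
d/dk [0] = 0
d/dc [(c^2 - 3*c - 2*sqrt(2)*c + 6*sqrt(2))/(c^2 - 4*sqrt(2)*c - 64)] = (-2*sqrt(2)*c^2 + 3*c^2 - 128*c - 12*sqrt(2)*c + 128*sqrt(2) + 240)/(c^4 - 8*sqrt(2)*c^3 - 96*c^2 + 512*sqrt(2)*c + 4096)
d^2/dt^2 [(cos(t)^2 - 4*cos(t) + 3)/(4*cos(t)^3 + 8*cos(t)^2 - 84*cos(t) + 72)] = (sin(t)^2 + 6*cos(t) + 1)/(4*(cos(t) + 6)^3)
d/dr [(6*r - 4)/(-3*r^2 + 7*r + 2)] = 2*(9*r^2 - 12*r + 20)/(9*r^4 - 42*r^3 + 37*r^2 + 28*r + 4)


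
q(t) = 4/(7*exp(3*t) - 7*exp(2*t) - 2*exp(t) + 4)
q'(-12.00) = 0.00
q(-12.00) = 1.00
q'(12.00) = 0.00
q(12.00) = 0.00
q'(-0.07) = -4.02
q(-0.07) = 2.32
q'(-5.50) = 0.00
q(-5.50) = 1.00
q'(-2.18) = 0.11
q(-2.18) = 1.08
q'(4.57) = -0.00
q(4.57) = 0.00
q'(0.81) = -0.34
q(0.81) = 0.09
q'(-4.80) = 0.00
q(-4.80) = 1.00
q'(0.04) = -5.18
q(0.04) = 1.80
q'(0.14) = -4.66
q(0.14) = 1.29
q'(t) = 4*(-21*exp(3*t) + 14*exp(2*t) + 2*exp(t))/(7*exp(3*t) - 7*exp(2*t) - 2*exp(t) + 4)^2 = (-84*exp(2*t) + 56*exp(t) + 8)*exp(t)/(7*exp(3*t) - 7*exp(2*t) - 2*exp(t) + 4)^2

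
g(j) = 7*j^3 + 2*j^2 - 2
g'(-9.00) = 1665.00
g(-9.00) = -4943.00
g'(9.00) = 1737.00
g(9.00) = 5263.00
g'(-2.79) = 152.31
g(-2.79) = -138.46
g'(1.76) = 72.09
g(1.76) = 42.36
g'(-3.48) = 240.40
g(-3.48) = -272.79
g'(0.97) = 23.64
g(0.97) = 6.27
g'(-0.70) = 7.49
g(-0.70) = -3.42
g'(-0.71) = 7.75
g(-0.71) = -3.50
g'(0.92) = 21.45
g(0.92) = 5.14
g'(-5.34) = 577.47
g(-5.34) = -1010.88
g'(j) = 21*j^2 + 4*j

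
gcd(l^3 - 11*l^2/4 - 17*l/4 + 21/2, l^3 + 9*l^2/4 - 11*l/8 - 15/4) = l + 2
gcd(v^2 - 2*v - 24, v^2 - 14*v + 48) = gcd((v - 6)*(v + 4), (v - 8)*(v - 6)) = v - 6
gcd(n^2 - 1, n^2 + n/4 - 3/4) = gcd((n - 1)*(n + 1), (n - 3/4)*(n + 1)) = n + 1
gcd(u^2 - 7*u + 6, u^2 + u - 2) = u - 1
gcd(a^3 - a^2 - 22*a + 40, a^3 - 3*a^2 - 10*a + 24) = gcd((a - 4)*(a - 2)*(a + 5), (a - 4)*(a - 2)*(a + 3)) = a^2 - 6*a + 8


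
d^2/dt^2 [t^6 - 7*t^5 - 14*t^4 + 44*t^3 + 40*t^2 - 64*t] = 30*t^4 - 140*t^3 - 168*t^2 + 264*t + 80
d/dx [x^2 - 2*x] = 2*x - 2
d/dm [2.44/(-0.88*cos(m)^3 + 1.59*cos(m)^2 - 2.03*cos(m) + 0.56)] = (-6.4416*cos(m)^2 + 7.7592*cos(m) - 4.9532)*sin(m)/(0.88*cos(m)^3 - 1.59*cos(m)^2 + 2.03*cos(m) - 0.56)^2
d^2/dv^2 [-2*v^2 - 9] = -4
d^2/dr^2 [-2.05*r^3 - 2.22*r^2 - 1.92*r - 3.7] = -12.3*r - 4.44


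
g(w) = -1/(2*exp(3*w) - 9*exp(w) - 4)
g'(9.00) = 0.00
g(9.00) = 0.00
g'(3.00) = 0.00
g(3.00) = 0.00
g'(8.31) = 0.00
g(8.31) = -0.00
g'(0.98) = 0.92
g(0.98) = -0.10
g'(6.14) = 0.00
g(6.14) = -0.00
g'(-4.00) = -0.01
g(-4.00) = 0.24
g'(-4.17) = -0.01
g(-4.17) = 0.24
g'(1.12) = 0.21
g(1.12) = -0.04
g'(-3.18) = -0.02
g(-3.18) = 0.23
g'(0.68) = 0.70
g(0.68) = 0.16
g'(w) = -(-6*exp(3*w) + 9*exp(w))/(2*exp(3*w) - 9*exp(w) - 4)^2 = (6*exp(2*w) - 9)*exp(w)/(-2*exp(3*w) + 9*exp(w) + 4)^2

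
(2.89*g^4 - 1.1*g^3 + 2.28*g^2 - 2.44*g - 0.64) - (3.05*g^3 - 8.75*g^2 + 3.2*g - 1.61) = 2.89*g^4 - 4.15*g^3 + 11.03*g^2 - 5.64*g + 0.97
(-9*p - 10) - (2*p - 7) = -11*p - 3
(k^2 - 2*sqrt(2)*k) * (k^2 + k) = k^4 - 2*sqrt(2)*k^3 + k^3 - 2*sqrt(2)*k^2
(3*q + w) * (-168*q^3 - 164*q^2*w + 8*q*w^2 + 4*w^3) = -504*q^4 - 660*q^3*w - 140*q^2*w^2 + 20*q*w^3 + 4*w^4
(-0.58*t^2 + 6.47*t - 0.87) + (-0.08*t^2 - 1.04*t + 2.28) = -0.66*t^2 + 5.43*t + 1.41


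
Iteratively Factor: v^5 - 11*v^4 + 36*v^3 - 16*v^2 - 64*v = (v - 4)*(v^4 - 7*v^3 + 8*v^2 + 16*v) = v*(v - 4)*(v^3 - 7*v^2 + 8*v + 16) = v*(v - 4)*(v + 1)*(v^2 - 8*v + 16) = v*(v - 4)^2*(v + 1)*(v - 4)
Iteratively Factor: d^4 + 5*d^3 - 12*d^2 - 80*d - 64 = (d + 4)*(d^3 + d^2 - 16*d - 16) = (d + 4)^2*(d^2 - 3*d - 4) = (d - 4)*(d + 4)^2*(d + 1)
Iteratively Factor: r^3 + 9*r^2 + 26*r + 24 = (r + 2)*(r^2 + 7*r + 12) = (r + 2)*(r + 3)*(r + 4)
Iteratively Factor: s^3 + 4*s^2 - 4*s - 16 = (s + 4)*(s^2 - 4) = (s + 2)*(s + 4)*(s - 2)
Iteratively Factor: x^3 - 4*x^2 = (x - 4)*(x^2) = x*(x - 4)*(x)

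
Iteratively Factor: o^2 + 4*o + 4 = (o + 2)*(o + 2)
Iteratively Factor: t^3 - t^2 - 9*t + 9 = (t - 3)*(t^2 + 2*t - 3) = (t - 3)*(t - 1)*(t + 3)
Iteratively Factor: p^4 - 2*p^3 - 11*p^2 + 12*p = (p)*(p^3 - 2*p^2 - 11*p + 12) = p*(p - 4)*(p^2 + 2*p - 3) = p*(p - 4)*(p + 3)*(p - 1)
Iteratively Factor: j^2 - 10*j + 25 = (j - 5)*(j - 5)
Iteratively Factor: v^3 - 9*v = (v)*(v^2 - 9) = v*(v - 3)*(v + 3)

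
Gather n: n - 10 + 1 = n - 9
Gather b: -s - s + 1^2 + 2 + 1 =4 - 2*s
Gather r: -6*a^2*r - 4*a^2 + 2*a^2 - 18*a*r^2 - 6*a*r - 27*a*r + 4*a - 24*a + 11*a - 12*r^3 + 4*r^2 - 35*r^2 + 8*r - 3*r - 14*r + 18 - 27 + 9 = -2*a^2 - 9*a - 12*r^3 + r^2*(-18*a - 31) + r*(-6*a^2 - 33*a - 9)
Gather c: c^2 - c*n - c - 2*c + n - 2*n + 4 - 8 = c^2 + c*(-n - 3) - n - 4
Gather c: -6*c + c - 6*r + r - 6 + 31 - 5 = -5*c - 5*r + 20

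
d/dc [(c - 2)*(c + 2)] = 2*c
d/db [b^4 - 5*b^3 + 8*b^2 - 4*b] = 4*b^3 - 15*b^2 + 16*b - 4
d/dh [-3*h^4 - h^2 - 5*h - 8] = -12*h^3 - 2*h - 5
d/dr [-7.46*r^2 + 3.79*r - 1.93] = 3.79 - 14.92*r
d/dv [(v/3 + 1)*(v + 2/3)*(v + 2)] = v^2 + 34*v/9 + 28/9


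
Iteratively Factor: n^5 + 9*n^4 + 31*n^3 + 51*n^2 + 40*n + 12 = (n + 1)*(n^4 + 8*n^3 + 23*n^2 + 28*n + 12) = (n + 1)^2*(n^3 + 7*n^2 + 16*n + 12) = (n + 1)^2*(n + 3)*(n^2 + 4*n + 4) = (n + 1)^2*(n + 2)*(n + 3)*(n + 2)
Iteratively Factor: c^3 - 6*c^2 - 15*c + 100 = (c - 5)*(c^2 - c - 20) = (c - 5)^2*(c + 4)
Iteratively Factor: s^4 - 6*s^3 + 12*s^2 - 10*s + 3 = (s - 1)*(s^3 - 5*s^2 + 7*s - 3) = (s - 3)*(s - 1)*(s^2 - 2*s + 1) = (s - 3)*(s - 1)^2*(s - 1)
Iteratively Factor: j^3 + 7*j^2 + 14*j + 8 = (j + 4)*(j^2 + 3*j + 2) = (j + 2)*(j + 4)*(j + 1)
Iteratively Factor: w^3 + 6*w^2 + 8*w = (w)*(w^2 + 6*w + 8) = w*(w + 4)*(w + 2)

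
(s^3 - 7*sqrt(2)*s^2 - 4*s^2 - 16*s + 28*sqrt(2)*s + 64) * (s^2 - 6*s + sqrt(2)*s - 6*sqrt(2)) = s^5 - 10*s^4 - 6*sqrt(2)*s^4 - 6*s^3 + 60*sqrt(2)*s^3 - 160*sqrt(2)*s^2 + 300*s^2 - 720*s + 160*sqrt(2)*s - 384*sqrt(2)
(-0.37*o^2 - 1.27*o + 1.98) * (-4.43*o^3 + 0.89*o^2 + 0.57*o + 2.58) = 1.6391*o^5 + 5.2968*o^4 - 10.1126*o^3 + 0.0837*o^2 - 2.148*o + 5.1084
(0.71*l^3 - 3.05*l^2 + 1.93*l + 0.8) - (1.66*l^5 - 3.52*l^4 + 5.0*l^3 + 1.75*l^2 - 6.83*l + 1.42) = -1.66*l^5 + 3.52*l^4 - 4.29*l^3 - 4.8*l^2 + 8.76*l - 0.62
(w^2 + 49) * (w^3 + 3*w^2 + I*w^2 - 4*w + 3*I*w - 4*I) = w^5 + 3*w^4 + I*w^4 + 45*w^3 + 3*I*w^3 + 147*w^2 + 45*I*w^2 - 196*w + 147*I*w - 196*I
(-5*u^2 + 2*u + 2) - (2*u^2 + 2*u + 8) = -7*u^2 - 6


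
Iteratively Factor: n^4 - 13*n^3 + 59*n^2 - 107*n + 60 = (n - 3)*(n^3 - 10*n^2 + 29*n - 20) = (n - 5)*(n - 3)*(n^2 - 5*n + 4) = (n - 5)*(n - 3)*(n - 1)*(n - 4)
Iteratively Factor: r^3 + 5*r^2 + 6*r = (r + 3)*(r^2 + 2*r) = (r + 2)*(r + 3)*(r)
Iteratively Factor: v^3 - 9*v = (v + 3)*(v^2 - 3*v) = (v - 3)*(v + 3)*(v)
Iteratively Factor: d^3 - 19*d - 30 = (d - 5)*(d^2 + 5*d + 6) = (d - 5)*(d + 2)*(d + 3)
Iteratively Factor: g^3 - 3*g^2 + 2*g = (g)*(g^2 - 3*g + 2) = g*(g - 2)*(g - 1)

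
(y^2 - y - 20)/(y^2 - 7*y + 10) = (y + 4)/(y - 2)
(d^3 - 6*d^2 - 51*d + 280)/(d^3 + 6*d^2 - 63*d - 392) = (d - 5)/(d + 7)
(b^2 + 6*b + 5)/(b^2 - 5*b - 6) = (b + 5)/(b - 6)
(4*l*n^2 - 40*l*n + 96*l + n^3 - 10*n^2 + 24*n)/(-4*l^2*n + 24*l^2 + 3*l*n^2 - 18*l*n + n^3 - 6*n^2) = (4 - n)/(l - n)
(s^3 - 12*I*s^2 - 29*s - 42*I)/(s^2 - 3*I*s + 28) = (s^2 - 5*I*s + 6)/(s + 4*I)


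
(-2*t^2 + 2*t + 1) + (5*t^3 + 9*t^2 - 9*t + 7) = 5*t^3 + 7*t^2 - 7*t + 8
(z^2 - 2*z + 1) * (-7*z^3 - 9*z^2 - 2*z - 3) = -7*z^5 + 5*z^4 + 9*z^3 - 8*z^2 + 4*z - 3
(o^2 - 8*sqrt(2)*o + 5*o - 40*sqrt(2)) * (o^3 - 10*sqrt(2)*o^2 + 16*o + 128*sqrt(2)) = o^5 - 18*sqrt(2)*o^4 + 5*o^4 - 90*sqrt(2)*o^3 + 176*o^3 + 880*o^2 - 2048*o - 10240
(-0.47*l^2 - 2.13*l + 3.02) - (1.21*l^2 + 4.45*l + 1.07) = -1.68*l^2 - 6.58*l + 1.95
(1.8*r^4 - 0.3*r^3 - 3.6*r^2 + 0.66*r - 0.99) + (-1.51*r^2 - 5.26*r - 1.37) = 1.8*r^4 - 0.3*r^3 - 5.11*r^2 - 4.6*r - 2.36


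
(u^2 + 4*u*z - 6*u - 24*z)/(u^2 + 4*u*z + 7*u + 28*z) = (u - 6)/(u + 7)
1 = 1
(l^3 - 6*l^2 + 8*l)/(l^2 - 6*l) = (l^2 - 6*l + 8)/(l - 6)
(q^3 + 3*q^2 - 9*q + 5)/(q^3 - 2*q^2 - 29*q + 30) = (q - 1)/(q - 6)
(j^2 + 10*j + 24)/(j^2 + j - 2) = (j^2 + 10*j + 24)/(j^2 + j - 2)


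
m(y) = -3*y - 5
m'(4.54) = -3.00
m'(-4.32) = -3.00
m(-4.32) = 7.96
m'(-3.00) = -3.00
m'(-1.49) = -3.00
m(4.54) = -18.62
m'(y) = -3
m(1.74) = -10.22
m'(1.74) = -3.00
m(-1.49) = -0.53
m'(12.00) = -3.00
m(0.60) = -6.80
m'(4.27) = -3.00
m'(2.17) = -3.00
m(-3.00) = 4.00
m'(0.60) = -3.00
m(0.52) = -6.56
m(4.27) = -17.81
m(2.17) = -11.51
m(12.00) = -41.00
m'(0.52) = -3.00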